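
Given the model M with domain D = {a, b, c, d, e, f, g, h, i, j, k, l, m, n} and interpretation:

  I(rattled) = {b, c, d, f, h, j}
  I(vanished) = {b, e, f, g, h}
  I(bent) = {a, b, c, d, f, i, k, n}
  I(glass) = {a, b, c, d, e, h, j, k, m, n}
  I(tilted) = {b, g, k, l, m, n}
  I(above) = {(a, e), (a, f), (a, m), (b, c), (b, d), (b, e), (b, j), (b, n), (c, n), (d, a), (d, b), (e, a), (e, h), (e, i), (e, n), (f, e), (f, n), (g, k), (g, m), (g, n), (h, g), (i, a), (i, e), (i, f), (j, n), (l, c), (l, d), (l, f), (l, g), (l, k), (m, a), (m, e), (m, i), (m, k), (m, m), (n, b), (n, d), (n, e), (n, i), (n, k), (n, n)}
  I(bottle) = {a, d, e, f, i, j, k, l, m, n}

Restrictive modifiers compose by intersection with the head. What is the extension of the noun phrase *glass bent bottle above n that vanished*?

{}

⟦above n⟧ = {x : ⟨x, n⟩ ∈ ⟦above⟧} = {b, c, e, f, g, j, n}
⟦that vanished⟧ = ⟦vanished⟧ = {b, e, f, g, h}
⟦bottle⟧ = {a, d, e, f, i, j, k, l, m, n}
… ∩ ⟦above n⟧ = {a, d, e, f, i, j, k, l, m, n} ∩ {b, c, e, f, g, j, n} = {e, f, j, n}
… ∩ ⟦that vanished⟧ = {e, f, j, n} ∩ {b, e, f, g, h} = {e, f}
… ∩ ⟦glass⟧ = {e, f} ∩ {a, b, c, d, e, h, j, k, m, n} = {e}
… ∩ ⟦bent⟧ = {e} ∩ {a, b, c, d, f, i, k, n} = ∅
So ⟦glass bent bottle above n that vanished⟧ = {}.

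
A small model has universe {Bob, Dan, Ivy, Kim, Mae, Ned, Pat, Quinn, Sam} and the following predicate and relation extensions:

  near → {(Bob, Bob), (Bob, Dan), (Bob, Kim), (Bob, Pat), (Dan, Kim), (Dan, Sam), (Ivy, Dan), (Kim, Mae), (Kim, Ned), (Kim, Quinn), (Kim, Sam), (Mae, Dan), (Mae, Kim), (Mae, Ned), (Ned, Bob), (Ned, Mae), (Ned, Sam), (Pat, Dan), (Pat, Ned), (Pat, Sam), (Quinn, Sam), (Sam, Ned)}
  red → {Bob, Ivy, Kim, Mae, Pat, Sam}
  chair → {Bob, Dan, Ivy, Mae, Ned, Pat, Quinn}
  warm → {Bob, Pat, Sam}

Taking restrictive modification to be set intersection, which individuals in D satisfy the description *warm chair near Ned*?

{Pat}

⟦near Ned⟧ = {x : ⟨x, Ned⟩ ∈ ⟦near⟧} = {Kim, Mae, Pat, Sam}
⟦chair⟧ = {Bob, Dan, Ivy, Mae, Ned, Pat, Quinn}
… ∩ ⟦near Ned⟧ = {Bob, Dan, Ivy, Mae, Ned, Pat, Quinn} ∩ {Kim, Mae, Pat, Sam} = {Mae, Pat}
… ∩ ⟦warm⟧ = {Mae, Pat} ∩ {Bob, Pat, Sam} = {Pat}
So ⟦warm chair near Ned⟧ = {Pat}.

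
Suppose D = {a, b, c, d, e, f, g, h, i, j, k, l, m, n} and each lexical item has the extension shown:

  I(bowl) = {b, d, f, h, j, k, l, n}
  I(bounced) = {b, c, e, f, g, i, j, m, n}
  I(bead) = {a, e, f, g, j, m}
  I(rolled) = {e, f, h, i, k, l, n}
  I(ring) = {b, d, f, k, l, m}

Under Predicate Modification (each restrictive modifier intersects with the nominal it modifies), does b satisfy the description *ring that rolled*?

⟦that rolled⟧ = ⟦rolled⟧ = {e, f, h, i, k, l, n}
⟦ring⟧ = {b, d, f, k, l, m}
… ∩ ⟦that rolled⟧ = {b, d, f, k, l, m} ∩ {e, f, h, i, k, l, n} = {f, k, l}
⟦ring that rolled⟧ = {f, k, l}; b ∉ this set.

no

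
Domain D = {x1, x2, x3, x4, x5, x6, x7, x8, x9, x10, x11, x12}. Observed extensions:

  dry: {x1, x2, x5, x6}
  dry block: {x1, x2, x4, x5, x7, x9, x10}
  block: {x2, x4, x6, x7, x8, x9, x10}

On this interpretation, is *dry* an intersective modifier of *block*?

no

⟦dry⟧ ∩ ⟦block⟧ = {x1, x2, x5, x6} ∩ {x2, x4, x6, x7, x8, x9, x10} = {x2, x6}
Observed ⟦dry block⟧ = {x1, x2, x4, x5, x7, x9, x10}.
These differ, so the modifier is not intersective in this model.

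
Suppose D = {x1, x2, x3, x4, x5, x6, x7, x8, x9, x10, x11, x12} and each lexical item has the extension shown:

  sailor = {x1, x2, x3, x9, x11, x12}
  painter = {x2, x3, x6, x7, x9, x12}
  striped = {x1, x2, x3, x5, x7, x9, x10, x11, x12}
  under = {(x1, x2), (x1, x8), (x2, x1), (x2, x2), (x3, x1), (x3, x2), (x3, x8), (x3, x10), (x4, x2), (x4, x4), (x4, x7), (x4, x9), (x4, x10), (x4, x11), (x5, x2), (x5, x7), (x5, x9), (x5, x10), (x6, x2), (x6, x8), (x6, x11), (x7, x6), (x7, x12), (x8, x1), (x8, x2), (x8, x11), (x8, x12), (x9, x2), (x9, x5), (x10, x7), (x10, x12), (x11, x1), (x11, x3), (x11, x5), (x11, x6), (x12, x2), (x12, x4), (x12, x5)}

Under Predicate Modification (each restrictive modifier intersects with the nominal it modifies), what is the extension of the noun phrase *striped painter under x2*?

⟦under x2⟧ = {x : ⟨x, x2⟩ ∈ ⟦under⟧} = {x1, x2, x3, x4, x5, x6, x8, x9, x12}
⟦painter⟧ = {x2, x3, x6, x7, x9, x12}
… ∩ ⟦under x2⟧ = {x2, x3, x6, x7, x9, x12} ∩ {x1, x2, x3, x4, x5, x6, x8, x9, x12} = {x2, x3, x6, x9, x12}
… ∩ ⟦striped⟧ = {x2, x3, x6, x9, x12} ∩ {x1, x2, x3, x5, x7, x9, x10, x11, x12} = {x2, x3, x9, x12}
So ⟦striped painter under x2⟧ = {x2, x3, x9, x12}.

{x2, x3, x9, x12}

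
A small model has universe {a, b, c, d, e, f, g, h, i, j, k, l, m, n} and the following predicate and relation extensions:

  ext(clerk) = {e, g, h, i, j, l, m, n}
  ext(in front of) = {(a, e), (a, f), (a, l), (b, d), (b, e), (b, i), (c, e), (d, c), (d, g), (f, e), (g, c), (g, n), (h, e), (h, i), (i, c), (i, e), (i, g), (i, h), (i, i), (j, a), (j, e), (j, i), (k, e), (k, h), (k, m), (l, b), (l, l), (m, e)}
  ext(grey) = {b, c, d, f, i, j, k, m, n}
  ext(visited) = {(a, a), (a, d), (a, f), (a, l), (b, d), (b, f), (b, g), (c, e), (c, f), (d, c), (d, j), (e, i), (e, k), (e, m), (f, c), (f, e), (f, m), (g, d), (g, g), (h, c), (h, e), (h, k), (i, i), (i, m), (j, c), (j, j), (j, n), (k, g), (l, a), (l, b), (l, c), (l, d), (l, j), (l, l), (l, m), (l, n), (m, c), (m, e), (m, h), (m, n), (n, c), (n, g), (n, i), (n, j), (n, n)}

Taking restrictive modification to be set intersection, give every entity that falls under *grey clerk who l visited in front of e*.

{j, m}

⟦who l visited⟧ = {x : ⟨l, x⟩ ∈ ⟦visited⟧} = {a, b, c, d, j, l, m, n}
⟦in front of e⟧ = {x : ⟨x, e⟩ ∈ ⟦in front of⟧} = {a, b, c, f, h, i, j, k, m}
⟦clerk⟧ = {e, g, h, i, j, l, m, n}
… ∩ ⟦who l visited⟧ = {e, g, h, i, j, l, m, n} ∩ {a, b, c, d, j, l, m, n} = {j, l, m, n}
… ∩ ⟦in front of e⟧ = {j, l, m, n} ∩ {a, b, c, f, h, i, j, k, m} = {j, m}
… ∩ ⟦grey⟧ = {j, m} ∩ {b, c, d, f, i, j, k, m, n} = {j, m}
So ⟦grey clerk who l visited in front of e⟧ = {j, m}.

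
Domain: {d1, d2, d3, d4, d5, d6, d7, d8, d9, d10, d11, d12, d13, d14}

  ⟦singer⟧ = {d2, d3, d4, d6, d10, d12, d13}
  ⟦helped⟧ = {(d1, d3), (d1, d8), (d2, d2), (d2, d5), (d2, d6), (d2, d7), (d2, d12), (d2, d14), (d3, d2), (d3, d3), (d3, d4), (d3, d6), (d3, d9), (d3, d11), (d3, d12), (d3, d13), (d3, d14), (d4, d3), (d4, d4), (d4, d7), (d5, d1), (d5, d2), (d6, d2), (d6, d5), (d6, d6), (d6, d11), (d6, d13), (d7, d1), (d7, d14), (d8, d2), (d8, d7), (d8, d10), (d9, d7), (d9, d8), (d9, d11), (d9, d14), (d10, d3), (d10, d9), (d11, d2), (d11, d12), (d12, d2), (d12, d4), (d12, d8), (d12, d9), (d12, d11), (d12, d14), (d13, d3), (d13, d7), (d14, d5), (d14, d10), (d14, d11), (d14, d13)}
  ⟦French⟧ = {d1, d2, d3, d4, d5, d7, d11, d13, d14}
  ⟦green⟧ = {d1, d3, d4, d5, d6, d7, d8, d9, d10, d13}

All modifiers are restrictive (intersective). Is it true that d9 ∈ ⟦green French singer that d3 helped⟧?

⟦that d3 helped⟧ = {x : ⟨d3, x⟩ ∈ ⟦helped⟧} = {d2, d3, d4, d6, d9, d11, d12, d13, d14}
⟦singer⟧ = {d2, d3, d4, d6, d10, d12, d13}
… ∩ ⟦that d3 helped⟧ = {d2, d3, d4, d6, d10, d12, d13} ∩ {d2, d3, d4, d6, d9, d11, d12, d13, d14} = {d2, d3, d4, d6, d12, d13}
… ∩ ⟦green⟧ = {d2, d3, d4, d6, d12, d13} ∩ {d1, d3, d4, d5, d6, d7, d8, d9, d10, d13} = {d3, d4, d6, d13}
… ∩ ⟦French⟧ = {d3, d4, d6, d13} ∩ {d1, d2, d3, d4, d5, d7, d11, d13, d14} = {d3, d4, d13}
⟦green French singer that d3 helped⟧ = {d3, d4, d13}; d9 ∉ this set.

no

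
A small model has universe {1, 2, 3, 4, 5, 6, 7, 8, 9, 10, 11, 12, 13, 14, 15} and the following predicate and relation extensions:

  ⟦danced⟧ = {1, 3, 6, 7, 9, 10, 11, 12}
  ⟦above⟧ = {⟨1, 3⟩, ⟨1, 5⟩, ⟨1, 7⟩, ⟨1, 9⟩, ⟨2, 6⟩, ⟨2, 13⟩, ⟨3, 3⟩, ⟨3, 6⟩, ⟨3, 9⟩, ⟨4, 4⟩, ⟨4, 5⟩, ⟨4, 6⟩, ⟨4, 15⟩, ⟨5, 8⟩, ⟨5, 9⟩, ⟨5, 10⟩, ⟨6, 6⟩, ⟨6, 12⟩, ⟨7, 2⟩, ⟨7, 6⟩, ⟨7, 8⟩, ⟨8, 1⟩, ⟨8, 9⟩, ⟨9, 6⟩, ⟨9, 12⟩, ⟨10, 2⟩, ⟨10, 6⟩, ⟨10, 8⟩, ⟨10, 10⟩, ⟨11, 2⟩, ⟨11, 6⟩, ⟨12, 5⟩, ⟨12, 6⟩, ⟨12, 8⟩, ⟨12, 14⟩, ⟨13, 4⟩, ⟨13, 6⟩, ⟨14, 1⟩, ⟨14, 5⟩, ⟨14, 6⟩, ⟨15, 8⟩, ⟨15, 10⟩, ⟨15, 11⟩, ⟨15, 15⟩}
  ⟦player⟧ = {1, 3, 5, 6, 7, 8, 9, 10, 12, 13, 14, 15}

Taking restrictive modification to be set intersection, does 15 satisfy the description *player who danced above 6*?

⟦who danced⟧ = ⟦danced⟧ = {1, 3, 6, 7, 9, 10, 11, 12}
⟦above 6⟧ = {x : ⟨x, 6⟩ ∈ ⟦above⟧} = {2, 3, 4, 6, 7, 9, 10, 11, 12, 13, 14}
⟦player⟧ = {1, 3, 5, 6, 7, 8, 9, 10, 12, 13, 14, 15}
… ∩ ⟦who danced⟧ = {1, 3, 5, 6, 7, 8, 9, 10, 12, 13, 14, 15} ∩ {1, 3, 6, 7, 9, 10, 11, 12} = {1, 3, 6, 7, 9, 10, 12}
… ∩ ⟦above 6⟧ = {1, 3, 6, 7, 9, 10, 12} ∩ {2, 3, 4, 6, 7, 9, 10, 11, 12, 13, 14} = {3, 6, 7, 9, 10, 12}
⟦player who danced above 6⟧ = {3, 6, 7, 9, 10, 12}; 15 ∉ this set.

no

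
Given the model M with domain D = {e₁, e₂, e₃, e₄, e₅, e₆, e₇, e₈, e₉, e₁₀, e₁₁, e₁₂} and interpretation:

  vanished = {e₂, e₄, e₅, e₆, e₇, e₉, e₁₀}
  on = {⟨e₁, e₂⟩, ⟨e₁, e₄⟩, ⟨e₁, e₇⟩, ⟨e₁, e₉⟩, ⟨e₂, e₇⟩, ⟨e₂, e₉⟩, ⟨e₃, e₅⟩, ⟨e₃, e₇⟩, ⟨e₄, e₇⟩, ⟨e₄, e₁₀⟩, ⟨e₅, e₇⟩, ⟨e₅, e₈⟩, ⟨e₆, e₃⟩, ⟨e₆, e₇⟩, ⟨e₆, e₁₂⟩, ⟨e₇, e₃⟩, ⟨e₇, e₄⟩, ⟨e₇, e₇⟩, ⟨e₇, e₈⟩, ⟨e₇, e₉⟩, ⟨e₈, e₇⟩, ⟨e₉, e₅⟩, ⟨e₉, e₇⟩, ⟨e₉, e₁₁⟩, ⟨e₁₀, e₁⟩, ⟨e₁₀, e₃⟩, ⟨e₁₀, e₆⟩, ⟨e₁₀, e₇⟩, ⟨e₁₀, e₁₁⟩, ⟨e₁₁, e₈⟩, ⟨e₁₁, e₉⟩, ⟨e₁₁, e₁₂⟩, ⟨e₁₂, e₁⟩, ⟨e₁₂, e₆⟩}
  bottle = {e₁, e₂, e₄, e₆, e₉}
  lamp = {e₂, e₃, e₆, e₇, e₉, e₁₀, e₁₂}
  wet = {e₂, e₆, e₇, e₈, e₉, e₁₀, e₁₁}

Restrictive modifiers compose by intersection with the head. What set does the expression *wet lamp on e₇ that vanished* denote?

⟦on e₇⟧ = {x : ⟨x, e₇⟩ ∈ ⟦on⟧} = {e₁, e₂, e₃, e₄, e₅, e₆, e₇, e₈, e₉, e₁₀}
⟦that vanished⟧ = ⟦vanished⟧ = {e₂, e₄, e₅, e₆, e₇, e₉, e₁₀}
⟦lamp⟧ = {e₂, e₃, e₆, e₇, e₉, e₁₀, e₁₂}
… ∩ ⟦on e₇⟧ = {e₂, e₃, e₆, e₇, e₉, e₁₀, e₁₂} ∩ {e₁, e₂, e₃, e₄, e₅, e₆, e₇, e₈, e₉, e₁₀} = {e₂, e₃, e₆, e₇, e₉, e₁₀}
… ∩ ⟦that vanished⟧ = {e₂, e₃, e₆, e₇, e₉, e₁₀} ∩ {e₂, e₄, e₅, e₆, e₇, e₉, e₁₀} = {e₂, e₆, e₇, e₉, e₁₀}
… ∩ ⟦wet⟧ = {e₂, e₆, e₇, e₉, e₁₀} ∩ {e₂, e₆, e₇, e₈, e₉, e₁₀, e₁₁} = {e₂, e₆, e₇, e₉, e₁₀}
So ⟦wet lamp on e₇ that vanished⟧ = {e₂, e₆, e₇, e₉, e₁₀}.

{e₂, e₆, e₇, e₉, e₁₀}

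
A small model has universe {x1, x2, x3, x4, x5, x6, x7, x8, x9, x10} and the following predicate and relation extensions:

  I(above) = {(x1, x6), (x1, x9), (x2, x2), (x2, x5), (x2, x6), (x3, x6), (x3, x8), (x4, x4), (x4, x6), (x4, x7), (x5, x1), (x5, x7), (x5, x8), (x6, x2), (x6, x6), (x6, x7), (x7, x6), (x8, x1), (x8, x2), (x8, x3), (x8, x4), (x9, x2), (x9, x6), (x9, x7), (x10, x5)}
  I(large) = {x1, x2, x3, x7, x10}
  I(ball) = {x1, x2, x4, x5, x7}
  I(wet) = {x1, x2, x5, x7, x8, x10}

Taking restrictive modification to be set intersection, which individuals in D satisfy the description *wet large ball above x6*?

{x1, x2, x7}

⟦above x6⟧ = {x : ⟨x, x6⟩ ∈ ⟦above⟧} = {x1, x2, x3, x4, x6, x7, x9}
⟦ball⟧ = {x1, x2, x4, x5, x7}
… ∩ ⟦above x6⟧ = {x1, x2, x4, x5, x7} ∩ {x1, x2, x3, x4, x6, x7, x9} = {x1, x2, x4, x7}
… ∩ ⟦wet⟧ = {x1, x2, x4, x7} ∩ {x1, x2, x5, x7, x8, x10} = {x1, x2, x7}
… ∩ ⟦large⟧ = {x1, x2, x7} ∩ {x1, x2, x3, x7, x10} = {x1, x2, x7}
So ⟦wet large ball above x6⟧ = {x1, x2, x7}.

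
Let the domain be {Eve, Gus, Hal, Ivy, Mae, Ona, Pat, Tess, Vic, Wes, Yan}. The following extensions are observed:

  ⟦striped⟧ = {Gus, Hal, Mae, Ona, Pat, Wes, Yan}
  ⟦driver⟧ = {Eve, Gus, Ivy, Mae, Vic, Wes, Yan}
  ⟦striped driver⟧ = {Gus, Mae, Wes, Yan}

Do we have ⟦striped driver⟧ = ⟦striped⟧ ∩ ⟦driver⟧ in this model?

⟦striped⟧ ∩ ⟦driver⟧ = {Gus, Hal, Mae, Ona, Pat, Wes, Yan} ∩ {Eve, Gus, Ivy, Mae, Vic, Wes, Yan} = {Gus, Mae, Wes, Yan}
Observed ⟦striped driver⟧ = {Gus, Mae, Wes, Yan}.
These coincide, so the modifier is intersective here.

yes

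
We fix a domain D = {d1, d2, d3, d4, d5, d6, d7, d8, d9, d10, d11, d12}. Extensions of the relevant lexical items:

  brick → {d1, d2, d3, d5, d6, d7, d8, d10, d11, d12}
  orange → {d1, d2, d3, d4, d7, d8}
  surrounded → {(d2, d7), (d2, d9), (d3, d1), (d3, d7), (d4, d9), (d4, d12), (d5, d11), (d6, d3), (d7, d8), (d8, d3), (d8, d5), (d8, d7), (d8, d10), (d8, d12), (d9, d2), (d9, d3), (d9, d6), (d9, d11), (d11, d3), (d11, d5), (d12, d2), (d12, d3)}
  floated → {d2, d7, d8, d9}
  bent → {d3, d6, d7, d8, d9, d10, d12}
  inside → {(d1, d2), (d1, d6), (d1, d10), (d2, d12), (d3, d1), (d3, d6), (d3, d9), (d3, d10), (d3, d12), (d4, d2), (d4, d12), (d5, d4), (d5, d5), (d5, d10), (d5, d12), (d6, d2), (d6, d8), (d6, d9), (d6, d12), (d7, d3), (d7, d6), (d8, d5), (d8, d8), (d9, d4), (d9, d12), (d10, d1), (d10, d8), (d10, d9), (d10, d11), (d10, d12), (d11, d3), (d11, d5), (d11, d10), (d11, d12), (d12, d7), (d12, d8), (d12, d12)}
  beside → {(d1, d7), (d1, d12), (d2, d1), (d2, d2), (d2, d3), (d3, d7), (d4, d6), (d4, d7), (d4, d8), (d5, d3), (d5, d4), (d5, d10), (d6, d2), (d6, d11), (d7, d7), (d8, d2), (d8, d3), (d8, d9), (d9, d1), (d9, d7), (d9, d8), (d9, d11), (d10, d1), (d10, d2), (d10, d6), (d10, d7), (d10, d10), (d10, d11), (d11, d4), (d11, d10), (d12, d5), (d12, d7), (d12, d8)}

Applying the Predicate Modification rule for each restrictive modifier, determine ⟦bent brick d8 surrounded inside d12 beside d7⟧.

{d3, d10, d12}

⟦d8 surrounded⟧ = {x : ⟨d8, x⟩ ∈ ⟦surrounded⟧} = {d3, d5, d7, d10, d12}
⟦inside d12⟧ = {x : ⟨x, d12⟩ ∈ ⟦inside⟧} = {d2, d3, d4, d5, d6, d9, d10, d11, d12}
⟦beside d7⟧ = {x : ⟨x, d7⟩ ∈ ⟦beside⟧} = {d1, d3, d4, d7, d9, d10, d12}
⟦brick⟧ = {d1, d2, d3, d5, d6, d7, d8, d10, d11, d12}
… ∩ ⟦d8 surrounded⟧ = {d1, d2, d3, d5, d6, d7, d8, d10, d11, d12} ∩ {d3, d5, d7, d10, d12} = {d3, d5, d7, d10, d12}
… ∩ ⟦inside d12⟧ = {d3, d5, d7, d10, d12} ∩ {d2, d3, d4, d5, d6, d9, d10, d11, d12} = {d3, d5, d10, d12}
… ∩ ⟦beside d7⟧ = {d3, d5, d10, d12} ∩ {d1, d3, d4, d7, d9, d10, d12} = {d3, d10, d12}
… ∩ ⟦bent⟧ = {d3, d10, d12} ∩ {d3, d6, d7, d8, d9, d10, d12} = {d3, d10, d12}
So ⟦bent brick d8 surrounded inside d12 beside d7⟧ = {d3, d10, d12}.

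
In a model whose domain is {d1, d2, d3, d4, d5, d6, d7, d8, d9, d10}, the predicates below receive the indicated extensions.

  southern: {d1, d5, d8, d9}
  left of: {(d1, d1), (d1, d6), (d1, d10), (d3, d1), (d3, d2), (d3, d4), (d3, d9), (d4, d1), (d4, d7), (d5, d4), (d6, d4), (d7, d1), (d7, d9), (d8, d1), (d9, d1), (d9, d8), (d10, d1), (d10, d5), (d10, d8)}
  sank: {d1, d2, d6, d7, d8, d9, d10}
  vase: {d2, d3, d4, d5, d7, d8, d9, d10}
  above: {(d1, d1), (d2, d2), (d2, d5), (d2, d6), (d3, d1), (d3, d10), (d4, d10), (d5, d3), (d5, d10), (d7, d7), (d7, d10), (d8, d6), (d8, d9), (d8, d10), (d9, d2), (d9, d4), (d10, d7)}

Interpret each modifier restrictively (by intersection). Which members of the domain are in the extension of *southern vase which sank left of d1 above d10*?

{d8}

⟦which sank⟧ = ⟦sank⟧ = {d1, d2, d6, d7, d8, d9, d10}
⟦left of d1⟧ = {x : ⟨x, d1⟩ ∈ ⟦left of⟧} = {d1, d3, d4, d7, d8, d9, d10}
⟦above d10⟧ = {x : ⟨x, d10⟩ ∈ ⟦above⟧} = {d3, d4, d5, d7, d8}
⟦vase⟧ = {d2, d3, d4, d5, d7, d8, d9, d10}
… ∩ ⟦which sank⟧ = {d2, d3, d4, d5, d7, d8, d9, d10} ∩ {d1, d2, d6, d7, d8, d9, d10} = {d2, d7, d8, d9, d10}
… ∩ ⟦left of d1⟧ = {d2, d7, d8, d9, d10} ∩ {d1, d3, d4, d7, d8, d9, d10} = {d7, d8, d9, d10}
… ∩ ⟦above d10⟧ = {d7, d8, d9, d10} ∩ {d3, d4, d5, d7, d8} = {d7, d8}
… ∩ ⟦southern⟧ = {d7, d8} ∩ {d1, d5, d8, d9} = {d8}
So ⟦southern vase which sank left of d1 above d10⟧ = {d8}.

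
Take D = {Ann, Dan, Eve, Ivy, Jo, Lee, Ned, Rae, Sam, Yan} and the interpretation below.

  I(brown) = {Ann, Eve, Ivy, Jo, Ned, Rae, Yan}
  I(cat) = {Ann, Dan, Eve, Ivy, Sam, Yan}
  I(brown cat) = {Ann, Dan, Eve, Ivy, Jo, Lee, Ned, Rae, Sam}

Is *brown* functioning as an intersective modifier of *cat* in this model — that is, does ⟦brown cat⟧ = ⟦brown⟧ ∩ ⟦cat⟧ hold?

no

⟦brown⟧ ∩ ⟦cat⟧ = {Ann, Eve, Ivy, Jo, Ned, Rae, Yan} ∩ {Ann, Dan, Eve, Ivy, Sam, Yan} = {Ann, Eve, Ivy, Yan}
Observed ⟦brown cat⟧ = {Ann, Dan, Eve, Ivy, Jo, Lee, Ned, Rae, Sam}.
These differ, so the modifier is not intersective in this model.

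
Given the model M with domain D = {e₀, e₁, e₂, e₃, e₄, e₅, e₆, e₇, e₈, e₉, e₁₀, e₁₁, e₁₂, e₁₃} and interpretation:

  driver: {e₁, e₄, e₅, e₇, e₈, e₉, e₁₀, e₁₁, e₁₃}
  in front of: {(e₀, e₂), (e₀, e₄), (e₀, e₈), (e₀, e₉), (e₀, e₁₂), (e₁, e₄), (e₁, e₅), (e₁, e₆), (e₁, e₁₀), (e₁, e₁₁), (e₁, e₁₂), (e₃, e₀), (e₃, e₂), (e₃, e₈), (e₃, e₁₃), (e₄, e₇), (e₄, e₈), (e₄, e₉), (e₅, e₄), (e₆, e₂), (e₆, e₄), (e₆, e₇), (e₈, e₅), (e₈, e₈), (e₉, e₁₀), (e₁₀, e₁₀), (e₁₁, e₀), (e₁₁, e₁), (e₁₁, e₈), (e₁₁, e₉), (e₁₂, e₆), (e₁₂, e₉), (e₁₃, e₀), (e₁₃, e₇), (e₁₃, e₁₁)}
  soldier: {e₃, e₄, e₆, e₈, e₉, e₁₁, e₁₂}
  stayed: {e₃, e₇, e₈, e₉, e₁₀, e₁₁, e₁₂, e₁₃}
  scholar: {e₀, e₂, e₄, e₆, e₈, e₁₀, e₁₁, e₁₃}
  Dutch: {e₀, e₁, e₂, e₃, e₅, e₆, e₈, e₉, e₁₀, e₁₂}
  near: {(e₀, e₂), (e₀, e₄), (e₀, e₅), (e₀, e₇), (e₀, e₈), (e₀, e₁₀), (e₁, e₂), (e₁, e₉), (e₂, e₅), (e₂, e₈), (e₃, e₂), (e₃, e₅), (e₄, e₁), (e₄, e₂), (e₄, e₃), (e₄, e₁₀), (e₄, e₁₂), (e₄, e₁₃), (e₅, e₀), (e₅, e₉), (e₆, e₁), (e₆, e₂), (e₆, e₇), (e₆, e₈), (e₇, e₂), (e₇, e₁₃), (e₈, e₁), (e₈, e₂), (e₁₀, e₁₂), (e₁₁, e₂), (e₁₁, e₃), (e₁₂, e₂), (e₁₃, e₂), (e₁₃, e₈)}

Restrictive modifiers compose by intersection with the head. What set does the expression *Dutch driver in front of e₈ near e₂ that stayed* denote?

⟦in front of e₈⟧ = {x : ⟨x, e₈⟩ ∈ ⟦in front of⟧} = {e₀, e₃, e₄, e₈, e₁₁}
⟦near e₂⟧ = {x : ⟨x, e₂⟩ ∈ ⟦near⟧} = {e₀, e₁, e₃, e₄, e₆, e₇, e₈, e₁₁, e₁₂, e₁₃}
⟦that stayed⟧ = ⟦stayed⟧ = {e₃, e₇, e₈, e₉, e₁₀, e₁₁, e₁₂, e₁₃}
⟦driver⟧ = {e₁, e₄, e₅, e₇, e₈, e₉, e₁₀, e₁₁, e₁₃}
… ∩ ⟦in front of e₈⟧ = {e₁, e₄, e₅, e₇, e₈, e₉, e₁₀, e₁₁, e₁₃} ∩ {e₀, e₃, e₄, e₈, e₁₁} = {e₄, e₈, e₁₁}
… ∩ ⟦near e₂⟧ = {e₄, e₈, e₁₁} ∩ {e₀, e₁, e₃, e₄, e₆, e₇, e₈, e₁₁, e₁₂, e₁₃} = {e₄, e₈, e₁₁}
… ∩ ⟦that stayed⟧ = {e₄, e₈, e₁₁} ∩ {e₃, e₇, e₈, e₉, e₁₀, e₁₁, e₁₂, e₁₃} = {e₈, e₁₁}
… ∩ ⟦Dutch⟧ = {e₈, e₁₁} ∩ {e₀, e₁, e₂, e₃, e₅, e₆, e₈, e₉, e₁₀, e₁₂} = {e₈}
So ⟦Dutch driver in front of e₈ near e₂ that stayed⟧ = {e₈}.

{e₈}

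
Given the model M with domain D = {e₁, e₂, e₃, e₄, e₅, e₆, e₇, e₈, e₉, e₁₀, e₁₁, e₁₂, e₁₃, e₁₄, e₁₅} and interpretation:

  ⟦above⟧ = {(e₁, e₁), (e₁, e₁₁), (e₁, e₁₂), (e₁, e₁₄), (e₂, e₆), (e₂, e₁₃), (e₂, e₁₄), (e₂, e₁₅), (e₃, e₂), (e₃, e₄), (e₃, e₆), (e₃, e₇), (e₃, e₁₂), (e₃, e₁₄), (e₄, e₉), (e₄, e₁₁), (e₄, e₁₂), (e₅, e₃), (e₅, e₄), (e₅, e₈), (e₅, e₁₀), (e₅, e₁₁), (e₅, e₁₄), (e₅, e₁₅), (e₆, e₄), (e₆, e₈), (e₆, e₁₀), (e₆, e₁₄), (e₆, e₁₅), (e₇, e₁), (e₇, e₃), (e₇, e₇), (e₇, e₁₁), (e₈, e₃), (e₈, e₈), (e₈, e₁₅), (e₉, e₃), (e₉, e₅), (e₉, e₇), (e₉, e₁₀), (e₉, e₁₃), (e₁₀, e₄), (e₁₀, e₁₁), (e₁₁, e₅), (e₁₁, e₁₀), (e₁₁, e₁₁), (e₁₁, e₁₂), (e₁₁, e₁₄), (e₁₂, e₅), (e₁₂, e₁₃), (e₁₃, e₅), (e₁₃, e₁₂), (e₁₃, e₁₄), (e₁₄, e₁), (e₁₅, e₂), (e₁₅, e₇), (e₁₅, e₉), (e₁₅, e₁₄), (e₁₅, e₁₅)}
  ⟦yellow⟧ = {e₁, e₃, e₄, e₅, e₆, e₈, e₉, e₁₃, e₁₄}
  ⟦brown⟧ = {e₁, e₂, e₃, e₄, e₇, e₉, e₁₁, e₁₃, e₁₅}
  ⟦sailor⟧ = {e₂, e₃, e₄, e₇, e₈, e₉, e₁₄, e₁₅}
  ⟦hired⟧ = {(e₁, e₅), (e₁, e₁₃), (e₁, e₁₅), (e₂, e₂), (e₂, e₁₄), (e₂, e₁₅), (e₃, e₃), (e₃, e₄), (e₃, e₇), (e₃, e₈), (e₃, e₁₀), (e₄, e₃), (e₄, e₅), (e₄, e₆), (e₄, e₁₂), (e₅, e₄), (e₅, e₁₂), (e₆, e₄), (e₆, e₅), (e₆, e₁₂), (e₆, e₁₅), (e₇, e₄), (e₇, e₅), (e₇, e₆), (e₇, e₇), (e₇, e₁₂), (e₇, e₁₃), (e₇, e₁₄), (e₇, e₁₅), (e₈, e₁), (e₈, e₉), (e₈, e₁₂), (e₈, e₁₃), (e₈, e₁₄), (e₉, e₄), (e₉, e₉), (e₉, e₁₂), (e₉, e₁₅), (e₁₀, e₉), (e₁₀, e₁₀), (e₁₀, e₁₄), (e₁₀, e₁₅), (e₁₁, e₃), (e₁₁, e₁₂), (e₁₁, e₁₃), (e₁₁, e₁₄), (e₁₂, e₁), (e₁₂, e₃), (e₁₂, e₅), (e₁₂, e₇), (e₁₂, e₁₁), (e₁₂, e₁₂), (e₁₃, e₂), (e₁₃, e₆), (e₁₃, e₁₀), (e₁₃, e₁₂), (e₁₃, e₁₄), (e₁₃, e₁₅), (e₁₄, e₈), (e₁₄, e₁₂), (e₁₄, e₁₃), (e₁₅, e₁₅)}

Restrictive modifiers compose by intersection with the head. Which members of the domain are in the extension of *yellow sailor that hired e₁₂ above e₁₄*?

∅

⟦that hired e₁₂⟧ = {x : ⟨x, e₁₂⟩ ∈ ⟦hired⟧} = {e₄, e₅, e₆, e₇, e₈, e₉, e₁₁, e₁₂, e₁₃, e₁₄}
⟦above e₁₄⟧ = {x : ⟨x, e₁₄⟩ ∈ ⟦above⟧} = {e₁, e₂, e₃, e₅, e₆, e₁₁, e₁₃, e₁₅}
⟦sailor⟧ = {e₂, e₃, e₄, e₇, e₈, e₉, e₁₄, e₁₅}
… ∩ ⟦that hired e₁₂⟧ = {e₂, e₃, e₄, e₇, e₈, e₉, e₁₄, e₁₅} ∩ {e₄, e₅, e₆, e₇, e₈, e₉, e₁₁, e₁₂, e₁₃, e₁₄} = {e₄, e₇, e₈, e₉, e₁₄}
… ∩ ⟦above e₁₄⟧ = {e₄, e₇, e₈, e₉, e₁₄} ∩ {e₁, e₂, e₃, e₅, e₆, e₁₁, e₁₃, e₁₅} = ∅
… ∩ ⟦yellow⟧ = ∅ ∩ {e₁, e₃, e₄, e₅, e₆, e₈, e₉, e₁₃, e₁₄} = ∅
So ⟦yellow sailor that hired e₁₂ above e₁₄⟧ = ∅.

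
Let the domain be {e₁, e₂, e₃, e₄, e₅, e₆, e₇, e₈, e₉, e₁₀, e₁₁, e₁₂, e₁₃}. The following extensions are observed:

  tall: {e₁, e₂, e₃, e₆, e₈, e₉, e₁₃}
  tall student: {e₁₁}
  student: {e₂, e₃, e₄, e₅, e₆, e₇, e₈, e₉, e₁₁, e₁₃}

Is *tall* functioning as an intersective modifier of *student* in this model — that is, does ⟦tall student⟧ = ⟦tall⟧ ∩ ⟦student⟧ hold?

no

⟦tall⟧ ∩ ⟦student⟧ = {e₁, e₂, e₃, e₆, e₈, e₉, e₁₃} ∩ {e₂, e₃, e₄, e₅, e₆, e₇, e₈, e₉, e₁₁, e₁₃} = {e₂, e₃, e₆, e₈, e₉, e₁₃}
Observed ⟦tall student⟧ = {e₁₁}.
These differ, so the modifier is not intersective in this model.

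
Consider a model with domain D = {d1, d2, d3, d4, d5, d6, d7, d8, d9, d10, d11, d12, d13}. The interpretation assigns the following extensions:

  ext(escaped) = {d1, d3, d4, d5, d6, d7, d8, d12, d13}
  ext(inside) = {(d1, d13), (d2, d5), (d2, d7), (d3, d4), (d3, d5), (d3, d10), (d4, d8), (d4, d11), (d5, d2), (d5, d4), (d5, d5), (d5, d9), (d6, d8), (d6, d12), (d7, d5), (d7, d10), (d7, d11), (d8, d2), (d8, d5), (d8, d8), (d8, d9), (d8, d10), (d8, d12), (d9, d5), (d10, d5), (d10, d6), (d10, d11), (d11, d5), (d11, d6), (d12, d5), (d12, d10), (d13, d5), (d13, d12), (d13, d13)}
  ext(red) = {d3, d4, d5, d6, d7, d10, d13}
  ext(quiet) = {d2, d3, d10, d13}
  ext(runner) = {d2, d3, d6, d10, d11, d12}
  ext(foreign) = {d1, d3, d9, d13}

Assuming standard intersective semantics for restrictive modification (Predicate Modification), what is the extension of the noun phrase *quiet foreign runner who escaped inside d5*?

⟦who escaped⟧ = ⟦escaped⟧ = {d1, d3, d4, d5, d6, d7, d8, d12, d13}
⟦inside d5⟧ = {x : ⟨x, d5⟩ ∈ ⟦inside⟧} = {d2, d3, d5, d7, d8, d9, d10, d11, d12, d13}
⟦runner⟧ = {d2, d3, d6, d10, d11, d12}
… ∩ ⟦who escaped⟧ = {d2, d3, d6, d10, d11, d12} ∩ {d1, d3, d4, d5, d6, d7, d8, d12, d13} = {d3, d6, d12}
… ∩ ⟦inside d5⟧ = {d3, d6, d12} ∩ {d2, d3, d5, d7, d8, d9, d10, d11, d12, d13} = {d3, d12}
… ∩ ⟦quiet⟧ = {d3, d12} ∩ {d2, d3, d10, d13} = {d3}
… ∩ ⟦foreign⟧ = {d3} ∩ {d1, d3, d9, d13} = {d3}
So ⟦quiet foreign runner who escaped inside d5⟧ = {d3}.

{d3}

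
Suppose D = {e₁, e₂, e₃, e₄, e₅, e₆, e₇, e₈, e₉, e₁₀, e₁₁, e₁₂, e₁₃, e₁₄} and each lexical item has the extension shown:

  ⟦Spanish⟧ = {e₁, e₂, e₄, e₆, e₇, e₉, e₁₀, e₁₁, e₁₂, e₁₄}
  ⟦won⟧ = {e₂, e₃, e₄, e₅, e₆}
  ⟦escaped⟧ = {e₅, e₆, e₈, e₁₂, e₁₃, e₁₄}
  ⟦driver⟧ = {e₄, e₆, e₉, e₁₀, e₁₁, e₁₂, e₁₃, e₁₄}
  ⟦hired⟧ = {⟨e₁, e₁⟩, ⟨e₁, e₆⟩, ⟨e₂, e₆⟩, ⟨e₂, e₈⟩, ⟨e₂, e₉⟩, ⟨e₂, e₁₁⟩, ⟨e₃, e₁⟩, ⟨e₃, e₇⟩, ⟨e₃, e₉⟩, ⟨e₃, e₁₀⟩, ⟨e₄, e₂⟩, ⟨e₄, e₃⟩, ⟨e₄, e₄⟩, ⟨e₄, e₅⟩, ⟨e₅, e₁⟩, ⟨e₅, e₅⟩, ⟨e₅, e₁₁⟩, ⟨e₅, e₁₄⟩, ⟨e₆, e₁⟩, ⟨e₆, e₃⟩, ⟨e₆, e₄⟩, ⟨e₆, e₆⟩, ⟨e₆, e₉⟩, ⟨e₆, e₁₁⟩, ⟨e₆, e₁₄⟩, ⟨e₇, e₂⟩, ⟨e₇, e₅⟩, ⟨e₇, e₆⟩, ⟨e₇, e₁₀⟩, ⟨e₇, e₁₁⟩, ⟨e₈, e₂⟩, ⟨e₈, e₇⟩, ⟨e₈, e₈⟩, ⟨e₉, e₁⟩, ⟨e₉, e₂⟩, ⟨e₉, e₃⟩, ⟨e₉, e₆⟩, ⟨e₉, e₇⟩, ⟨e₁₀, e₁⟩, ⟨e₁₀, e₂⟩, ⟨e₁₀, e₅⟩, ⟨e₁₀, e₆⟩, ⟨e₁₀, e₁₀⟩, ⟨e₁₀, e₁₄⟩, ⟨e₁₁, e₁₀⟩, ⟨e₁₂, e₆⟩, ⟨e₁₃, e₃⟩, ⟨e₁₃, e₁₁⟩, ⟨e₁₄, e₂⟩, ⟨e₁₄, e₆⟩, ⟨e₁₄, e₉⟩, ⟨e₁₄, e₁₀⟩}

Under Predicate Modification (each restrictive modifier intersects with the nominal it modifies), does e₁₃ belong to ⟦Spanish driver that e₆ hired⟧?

⟦that e₆ hired⟧ = {x : ⟨e₆, x⟩ ∈ ⟦hired⟧} = {e₁, e₃, e₄, e₆, e₉, e₁₁, e₁₄}
⟦driver⟧ = {e₄, e₆, e₉, e₁₀, e₁₁, e₁₂, e₁₃, e₁₄}
… ∩ ⟦that e₆ hired⟧ = {e₄, e₆, e₉, e₁₀, e₁₁, e₁₂, e₁₃, e₁₄} ∩ {e₁, e₃, e₄, e₆, e₉, e₁₁, e₁₄} = {e₄, e₆, e₉, e₁₁, e₁₄}
… ∩ ⟦Spanish⟧ = {e₄, e₆, e₉, e₁₁, e₁₄} ∩ {e₁, e₂, e₄, e₆, e₇, e₉, e₁₀, e₁₁, e₁₂, e₁₄} = {e₄, e₆, e₉, e₁₁, e₁₄}
⟦Spanish driver that e₆ hired⟧ = {e₄, e₆, e₉, e₁₁, e₁₄}; e₁₃ ∉ this set.

no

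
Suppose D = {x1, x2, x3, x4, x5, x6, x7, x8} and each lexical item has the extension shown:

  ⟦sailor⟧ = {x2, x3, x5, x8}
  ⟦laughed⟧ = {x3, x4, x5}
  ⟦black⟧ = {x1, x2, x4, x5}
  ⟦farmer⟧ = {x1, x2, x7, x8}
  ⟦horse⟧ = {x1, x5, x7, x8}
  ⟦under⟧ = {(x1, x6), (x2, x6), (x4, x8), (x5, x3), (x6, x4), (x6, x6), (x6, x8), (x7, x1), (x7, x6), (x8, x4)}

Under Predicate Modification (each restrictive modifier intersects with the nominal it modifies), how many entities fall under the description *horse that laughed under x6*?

⟦that laughed⟧ = ⟦laughed⟧ = {x3, x4, x5}
⟦under x6⟧ = {x : ⟨x, x6⟩ ∈ ⟦under⟧} = {x1, x2, x6, x7}
⟦horse⟧ = {x1, x5, x7, x8}
… ∩ ⟦that laughed⟧ = {x1, x5, x7, x8} ∩ {x3, x4, x5} = {x5}
… ∩ ⟦under x6⟧ = {x5} ∩ {x1, x2, x6, x7} = ∅
⟦horse that laughed under x6⟧ = ∅, so the cardinality is 0.

0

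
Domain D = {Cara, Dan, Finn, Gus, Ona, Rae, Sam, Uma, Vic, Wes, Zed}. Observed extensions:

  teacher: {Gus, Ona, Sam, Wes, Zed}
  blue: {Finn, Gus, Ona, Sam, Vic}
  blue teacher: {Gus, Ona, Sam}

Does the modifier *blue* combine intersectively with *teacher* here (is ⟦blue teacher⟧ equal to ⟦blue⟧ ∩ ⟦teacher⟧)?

yes

⟦blue⟧ ∩ ⟦teacher⟧ = {Finn, Gus, Ona, Sam, Vic} ∩ {Gus, Ona, Sam, Wes, Zed} = {Gus, Ona, Sam}
Observed ⟦blue teacher⟧ = {Gus, Ona, Sam}.
These coincide, so the modifier is intersective here.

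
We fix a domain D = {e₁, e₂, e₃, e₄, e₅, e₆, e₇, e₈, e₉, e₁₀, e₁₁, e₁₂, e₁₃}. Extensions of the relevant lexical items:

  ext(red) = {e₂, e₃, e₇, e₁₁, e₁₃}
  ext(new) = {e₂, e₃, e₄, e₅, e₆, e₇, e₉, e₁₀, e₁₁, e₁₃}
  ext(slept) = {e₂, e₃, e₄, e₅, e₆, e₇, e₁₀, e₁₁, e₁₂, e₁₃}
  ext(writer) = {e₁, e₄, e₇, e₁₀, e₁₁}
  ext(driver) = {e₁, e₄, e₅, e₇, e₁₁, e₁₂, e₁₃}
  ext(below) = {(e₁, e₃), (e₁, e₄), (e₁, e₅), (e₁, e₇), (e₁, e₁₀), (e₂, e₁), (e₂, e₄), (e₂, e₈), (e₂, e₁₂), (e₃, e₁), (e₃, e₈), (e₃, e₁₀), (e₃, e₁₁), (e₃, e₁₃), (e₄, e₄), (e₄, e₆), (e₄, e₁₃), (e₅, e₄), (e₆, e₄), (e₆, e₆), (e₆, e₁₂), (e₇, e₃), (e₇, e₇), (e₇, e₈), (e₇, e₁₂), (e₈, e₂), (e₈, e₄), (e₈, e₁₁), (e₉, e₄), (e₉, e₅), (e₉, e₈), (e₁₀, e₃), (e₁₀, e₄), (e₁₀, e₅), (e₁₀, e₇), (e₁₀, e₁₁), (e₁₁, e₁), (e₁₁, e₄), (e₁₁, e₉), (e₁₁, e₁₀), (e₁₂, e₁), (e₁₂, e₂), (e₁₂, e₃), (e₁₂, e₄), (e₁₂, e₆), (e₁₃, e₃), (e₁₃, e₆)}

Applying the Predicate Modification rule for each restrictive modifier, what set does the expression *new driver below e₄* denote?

{e₄, e₅, e₁₁}

⟦below e₄⟧ = {x : ⟨x, e₄⟩ ∈ ⟦below⟧} = {e₁, e₂, e₄, e₅, e₆, e₈, e₉, e₁₀, e₁₁, e₁₂}
⟦driver⟧ = {e₁, e₄, e₅, e₇, e₁₁, e₁₂, e₁₃}
… ∩ ⟦below e₄⟧ = {e₁, e₄, e₅, e₇, e₁₁, e₁₂, e₁₃} ∩ {e₁, e₂, e₄, e₅, e₆, e₈, e₉, e₁₀, e₁₁, e₁₂} = {e₁, e₄, e₅, e₁₁, e₁₂}
… ∩ ⟦new⟧ = {e₁, e₄, e₅, e₁₁, e₁₂} ∩ {e₂, e₃, e₄, e₅, e₆, e₇, e₉, e₁₀, e₁₁, e₁₃} = {e₄, e₅, e₁₁}
So ⟦new driver below e₄⟧ = {e₄, e₅, e₁₁}.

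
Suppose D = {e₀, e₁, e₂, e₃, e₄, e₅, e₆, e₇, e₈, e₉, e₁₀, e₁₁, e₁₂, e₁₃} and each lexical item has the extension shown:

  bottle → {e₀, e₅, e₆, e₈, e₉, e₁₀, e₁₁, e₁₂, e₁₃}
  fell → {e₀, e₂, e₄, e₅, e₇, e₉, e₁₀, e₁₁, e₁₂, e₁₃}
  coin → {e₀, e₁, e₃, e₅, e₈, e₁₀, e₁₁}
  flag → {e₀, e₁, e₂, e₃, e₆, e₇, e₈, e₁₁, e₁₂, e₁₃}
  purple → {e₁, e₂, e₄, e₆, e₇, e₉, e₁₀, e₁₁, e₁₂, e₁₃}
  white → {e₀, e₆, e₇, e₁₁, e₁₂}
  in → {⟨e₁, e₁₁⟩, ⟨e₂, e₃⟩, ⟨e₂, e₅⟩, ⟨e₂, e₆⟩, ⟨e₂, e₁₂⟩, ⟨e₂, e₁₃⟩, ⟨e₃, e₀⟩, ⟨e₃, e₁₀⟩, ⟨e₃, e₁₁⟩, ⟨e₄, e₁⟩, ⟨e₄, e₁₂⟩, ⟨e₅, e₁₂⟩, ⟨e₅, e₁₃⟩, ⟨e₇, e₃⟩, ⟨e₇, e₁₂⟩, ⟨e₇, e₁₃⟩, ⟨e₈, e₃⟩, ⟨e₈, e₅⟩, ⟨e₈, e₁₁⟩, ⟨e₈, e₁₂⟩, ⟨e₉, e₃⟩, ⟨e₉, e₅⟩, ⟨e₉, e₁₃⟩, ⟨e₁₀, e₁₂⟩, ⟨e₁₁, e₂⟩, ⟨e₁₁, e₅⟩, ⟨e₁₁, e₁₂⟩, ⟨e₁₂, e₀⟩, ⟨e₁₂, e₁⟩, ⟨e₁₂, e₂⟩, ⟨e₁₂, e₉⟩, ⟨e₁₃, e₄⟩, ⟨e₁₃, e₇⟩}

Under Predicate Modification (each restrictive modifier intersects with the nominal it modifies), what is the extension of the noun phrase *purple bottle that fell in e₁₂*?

⟦that fell⟧ = ⟦fell⟧ = {e₀, e₂, e₄, e₅, e₇, e₉, e₁₀, e₁₁, e₁₂, e₁₃}
⟦in e₁₂⟧ = {x : ⟨x, e₁₂⟩ ∈ ⟦in⟧} = {e₂, e₄, e₅, e₇, e₈, e₁₀, e₁₁}
⟦bottle⟧ = {e₀, e₅, e₆, e₈, e₉, e₁₀, e₁₁, e₁₂, e₁₃}
… ∩ ⟦that fell⟧ = {e₀, e₅, e₆, e₈, e₉, e₁₀, e₁₁, e₁₂, e₁₃} ∩ {e₀, e₂, e₄, e₅, e₇, e₉, e₁₀, e₁₁, e₁₂, e₁₃} = {e₀, e₅, e₉, e₁₀, e₁₁, e₁₂, e₁₃}
… ∩ ⟦in e₁₂⟧ = {e₀, e₅, e₉, e₁₀, e₁₁, e₁₂, e₁₃} ∩ {e₂, e₄, e₅, e₇, e₈, e₁₀, e₁₁} = {e₅, e₁₀, e₁₁}
… ∩ ⟦purple⟧ = {e₅, e₁₀, e₁₁} ∩ {e₁, e₂, e₄, e₆, e₇, e₉, e₁₀, e₁₁, e₁₂, e₁₃} = {e₁₀, e₁₁}
So ⟦purple bottle that fell in e₁₂⟧ = {e₁₀, e₁₁}.

{e₁₀, e₁₁}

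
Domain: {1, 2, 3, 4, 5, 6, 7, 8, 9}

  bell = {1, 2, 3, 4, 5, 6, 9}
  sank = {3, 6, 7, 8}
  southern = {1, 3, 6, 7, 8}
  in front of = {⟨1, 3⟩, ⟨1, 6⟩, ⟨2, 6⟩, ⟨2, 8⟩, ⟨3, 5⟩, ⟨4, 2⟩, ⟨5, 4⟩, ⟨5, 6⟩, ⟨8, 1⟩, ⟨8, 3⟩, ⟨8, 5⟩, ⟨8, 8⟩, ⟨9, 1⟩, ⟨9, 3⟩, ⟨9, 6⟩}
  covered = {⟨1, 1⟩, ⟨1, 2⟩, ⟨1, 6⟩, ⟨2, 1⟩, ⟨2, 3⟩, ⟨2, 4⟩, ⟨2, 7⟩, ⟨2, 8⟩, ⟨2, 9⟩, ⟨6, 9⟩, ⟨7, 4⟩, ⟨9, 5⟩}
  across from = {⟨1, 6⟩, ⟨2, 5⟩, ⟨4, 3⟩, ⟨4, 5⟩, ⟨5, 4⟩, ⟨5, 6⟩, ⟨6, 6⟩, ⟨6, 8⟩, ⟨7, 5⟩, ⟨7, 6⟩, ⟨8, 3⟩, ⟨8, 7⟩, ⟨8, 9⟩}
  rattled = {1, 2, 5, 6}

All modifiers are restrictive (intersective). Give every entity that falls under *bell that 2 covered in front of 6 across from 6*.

{1}

⟦that 2 covered⟧ = {x : ⟨2, x⟩ ∈ ⟦covered⟧} = {1, 3, 4, 7, 8, 9}
⟦in front of 6⟧ = {x : ⟨x, 6⟩ ∈ ⟦in front of⟧} = {1, 2, 5, 9}
⟦across from 6⟧ = {x : ⟨x, 6⟩ ∈ ⟦across from⟧} = {1, 5, 6, 7}
⟦bell⟧ = {1, 2, 3, 4, 5, 6, 9}
… ∩ ⟦that 2 covered⟧ = {1, 2, 3, 4, 5, 6, 9} ∩ {1, 3, 4, 7, 8, 9} = {1, 3, 4, 9}
… ∩ ⟦in front of 6⟧ = {1, 3, 4, 9} ∩ {1, 2, 5, 9} = {1, 9}
… ∩ ⟦across from 6⟧ = {1, 9} ∩ {1, 5, 6, 7} = {1}
So ⟦bell that 2 covered in front of 6 across from 6⟧ = {1}.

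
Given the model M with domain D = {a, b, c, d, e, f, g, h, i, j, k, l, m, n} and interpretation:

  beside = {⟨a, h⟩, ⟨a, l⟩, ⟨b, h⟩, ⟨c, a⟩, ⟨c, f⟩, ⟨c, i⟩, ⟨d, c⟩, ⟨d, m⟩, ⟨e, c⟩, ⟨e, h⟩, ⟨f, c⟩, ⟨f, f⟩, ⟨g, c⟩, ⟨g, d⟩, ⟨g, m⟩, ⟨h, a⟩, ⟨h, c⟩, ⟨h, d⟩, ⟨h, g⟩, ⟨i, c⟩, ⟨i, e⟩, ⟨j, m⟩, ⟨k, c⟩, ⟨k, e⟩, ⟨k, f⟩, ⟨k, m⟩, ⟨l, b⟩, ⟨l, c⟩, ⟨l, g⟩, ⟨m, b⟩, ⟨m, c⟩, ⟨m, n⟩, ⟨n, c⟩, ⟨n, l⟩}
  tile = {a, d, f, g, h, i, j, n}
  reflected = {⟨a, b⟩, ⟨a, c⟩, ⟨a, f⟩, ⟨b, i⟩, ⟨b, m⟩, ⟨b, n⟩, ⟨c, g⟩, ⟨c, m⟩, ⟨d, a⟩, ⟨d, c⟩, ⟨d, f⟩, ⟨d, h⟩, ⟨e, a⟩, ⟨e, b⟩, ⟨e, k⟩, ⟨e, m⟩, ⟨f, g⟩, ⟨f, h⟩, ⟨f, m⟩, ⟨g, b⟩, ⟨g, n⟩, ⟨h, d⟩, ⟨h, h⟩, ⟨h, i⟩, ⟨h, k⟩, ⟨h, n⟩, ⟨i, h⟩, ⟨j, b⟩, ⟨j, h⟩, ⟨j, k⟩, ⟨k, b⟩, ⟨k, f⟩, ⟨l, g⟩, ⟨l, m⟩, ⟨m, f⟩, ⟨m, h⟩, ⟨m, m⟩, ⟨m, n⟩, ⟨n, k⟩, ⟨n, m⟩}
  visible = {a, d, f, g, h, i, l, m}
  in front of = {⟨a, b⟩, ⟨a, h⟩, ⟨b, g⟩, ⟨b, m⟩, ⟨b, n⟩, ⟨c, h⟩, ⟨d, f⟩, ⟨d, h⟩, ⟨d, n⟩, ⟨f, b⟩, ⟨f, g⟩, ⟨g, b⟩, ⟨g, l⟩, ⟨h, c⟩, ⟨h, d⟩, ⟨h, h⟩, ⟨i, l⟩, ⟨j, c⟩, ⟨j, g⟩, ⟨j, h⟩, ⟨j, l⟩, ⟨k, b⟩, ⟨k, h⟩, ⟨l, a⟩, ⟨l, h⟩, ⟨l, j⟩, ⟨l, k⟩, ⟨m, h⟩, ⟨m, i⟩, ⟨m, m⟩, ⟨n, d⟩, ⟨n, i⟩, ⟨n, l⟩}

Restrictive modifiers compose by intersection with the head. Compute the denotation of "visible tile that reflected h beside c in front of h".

{d, h}

⟦that reflected h⟧ = {x : ⟨x, h⟩ ∈ ⟦reflected⟧} = {d, f, h, i, j, m}
⟦beside c⟧ = {x : ⟨x, c⟩ ∈ ⟦beside⟧} = {d, e, f, g, h, i, k, l, m, n}
⟦in front of h⟧ = {x : ⟨x, h⟩ ∈ ⟦in front of⟧} = {a, c, d, h, j, k, l, m}
⟦tile⟧ = {a, d, f, g, h, i, j, n}
… ∩ ⟦that reflected h⟧ = {a, d, f, g, h, i, j, n} ∩ {d, f, h, i, j, m} = {d, f, h, i, j}
… ∩ ⟦beside c⟧ = {d, f, h, i, j} ∩ {d, e, f, g, h, i, k, l, m, n} = {d, f, h, i}
… ∩ ⟦in front of h⟧ = {d, f, h, i} ∩ {a, c, d, h, j, k, l, m} = {d, h}
… ∩ ⟦visible⟧ = {d, h} ∩ {a, d, f, g, h, i, l, m} = {d, h}
So ⟦visible tile that reflected h beside c in front of h⟧ = {d, h}.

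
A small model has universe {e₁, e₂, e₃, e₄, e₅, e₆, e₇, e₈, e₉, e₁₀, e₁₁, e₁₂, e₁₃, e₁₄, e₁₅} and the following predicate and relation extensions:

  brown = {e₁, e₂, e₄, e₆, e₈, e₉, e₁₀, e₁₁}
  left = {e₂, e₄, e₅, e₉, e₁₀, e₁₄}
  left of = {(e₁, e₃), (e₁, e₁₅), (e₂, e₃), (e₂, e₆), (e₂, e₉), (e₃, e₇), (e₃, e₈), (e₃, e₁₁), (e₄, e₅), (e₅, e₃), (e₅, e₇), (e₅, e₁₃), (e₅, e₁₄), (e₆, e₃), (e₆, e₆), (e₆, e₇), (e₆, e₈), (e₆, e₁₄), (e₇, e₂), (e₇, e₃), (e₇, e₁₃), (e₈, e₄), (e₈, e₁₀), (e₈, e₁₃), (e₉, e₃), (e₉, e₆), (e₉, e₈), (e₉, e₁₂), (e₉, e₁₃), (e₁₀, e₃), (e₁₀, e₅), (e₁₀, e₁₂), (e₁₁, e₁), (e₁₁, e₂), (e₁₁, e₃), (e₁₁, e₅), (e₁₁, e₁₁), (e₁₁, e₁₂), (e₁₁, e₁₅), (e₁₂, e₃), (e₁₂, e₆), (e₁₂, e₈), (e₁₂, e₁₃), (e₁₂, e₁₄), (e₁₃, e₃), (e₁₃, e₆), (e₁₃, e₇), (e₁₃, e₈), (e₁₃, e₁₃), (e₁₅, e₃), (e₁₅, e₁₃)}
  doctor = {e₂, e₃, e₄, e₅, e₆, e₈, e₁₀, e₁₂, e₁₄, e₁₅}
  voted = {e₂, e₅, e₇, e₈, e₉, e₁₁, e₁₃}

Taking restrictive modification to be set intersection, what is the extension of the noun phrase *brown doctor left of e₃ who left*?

⟦left of e₃⟧ = {x : ⟨x, e₃⟩ ∈ ⟦left of⟧} = {e₁, e₂, e₅, e₆, e₇, e₉, e₁₀, e₁₁, e₁₂, e₁₃, e₁₅}
⟦who left⟧ = ⟦left⟧ = {e₂, e₄, e₅, e₉, e₁₀, e₁₄}
⟦doctor⟧ = {e₂, e₃, e₄, e₅, e₆, e₈, e₁₀, e₁₂, e₁₄, e₁₅}
… ∩ ⟦left of e₃⟧ = {e₂, e₃, e₄, e₅, e₆, e₈, e₁₀, e₁₂, e₁₄, e₁₅} ∩ {e₁, e₂, e₅, e₆, e₇, e₉, e₁₀, e₁₁, e₁₂, e₁₃, e₁₅} = {e₂, e₅, e₆, e₁₀, e₁₂, e₁₅}
… ∩ ⟦who left⟧ = {e₂, e₅, e₆, e₁₀, e₁₂, e₁₅} ∩ {e₂, e₄, e₅, e₉, e₁₀, e₁₄} = {e₂, e₅, e₁₀}
… ∩ ⟦brown⟧ = {e₂, e₅, e₁₀} ∩ {e₁, e₂, e₄, e₆, e₈, e₉, e₁₀, e₁₁} = {e₂, e₁₀}
So ⟦brown doctor left of e₃ who left⟧ = {e₂, e₁₀}.

{e₂, e₁₀}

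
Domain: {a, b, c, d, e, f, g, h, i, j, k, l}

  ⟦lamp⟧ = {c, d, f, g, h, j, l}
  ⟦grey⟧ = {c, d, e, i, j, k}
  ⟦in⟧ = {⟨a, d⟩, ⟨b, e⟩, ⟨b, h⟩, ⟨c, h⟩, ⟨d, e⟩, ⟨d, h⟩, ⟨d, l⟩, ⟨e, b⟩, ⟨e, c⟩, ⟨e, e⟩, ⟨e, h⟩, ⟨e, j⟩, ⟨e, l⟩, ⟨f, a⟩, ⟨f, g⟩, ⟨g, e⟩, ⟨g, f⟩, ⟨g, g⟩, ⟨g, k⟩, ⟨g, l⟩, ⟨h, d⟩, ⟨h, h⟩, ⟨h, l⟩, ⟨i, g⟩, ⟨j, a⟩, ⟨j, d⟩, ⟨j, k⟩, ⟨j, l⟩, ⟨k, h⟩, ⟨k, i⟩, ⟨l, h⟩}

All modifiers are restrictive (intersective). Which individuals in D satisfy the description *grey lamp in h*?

{c, d}

⟦in h⟧ = {x : ⟨x, h⟩ ∈ ⟦in⟧} = {b, c, d, e, h, k, l}
⟦lamp⟧ = {c, d, f, g, h, j, l}
… ∩ ⟦in h⟧ = {c, d, f, g, h, j, l} ∩ {b, c, d, e, h, k, l} = {c, d, h, l}
… ∩ ⟦grey⟧ = {c, d, h, l} ∩ {c, d, e, i, j, k} = {c, d}
So ⟦grey lamp in h⟧ = {c, d}.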